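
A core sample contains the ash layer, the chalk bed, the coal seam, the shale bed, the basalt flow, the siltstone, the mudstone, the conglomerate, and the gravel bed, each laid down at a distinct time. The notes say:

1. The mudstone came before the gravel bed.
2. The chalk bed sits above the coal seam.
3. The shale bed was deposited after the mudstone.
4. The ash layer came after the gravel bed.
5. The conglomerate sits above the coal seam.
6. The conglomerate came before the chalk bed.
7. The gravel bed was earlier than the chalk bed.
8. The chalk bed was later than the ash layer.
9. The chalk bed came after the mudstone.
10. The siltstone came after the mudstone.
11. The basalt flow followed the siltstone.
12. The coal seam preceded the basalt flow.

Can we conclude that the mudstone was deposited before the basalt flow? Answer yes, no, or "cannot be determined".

yes

Chain the constraints: the mudstone → the siltstone → the basalt flow. Each link is directly stated, so the mudstone comes before the basalt flow.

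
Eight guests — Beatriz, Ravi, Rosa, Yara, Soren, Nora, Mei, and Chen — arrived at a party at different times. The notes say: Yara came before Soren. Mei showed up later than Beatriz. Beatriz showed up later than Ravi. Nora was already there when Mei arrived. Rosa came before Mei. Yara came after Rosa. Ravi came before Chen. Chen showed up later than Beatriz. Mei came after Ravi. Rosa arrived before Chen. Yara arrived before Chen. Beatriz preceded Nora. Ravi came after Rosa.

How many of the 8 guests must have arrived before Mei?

4

Directly stated before Mei: Beatriz, Nora, Ravi, and Rosa.
No chain forces Chen (or any of the others) ahead of Mei.
That's Beatriz, Nora, Ravi, and Rosa — 4 in all.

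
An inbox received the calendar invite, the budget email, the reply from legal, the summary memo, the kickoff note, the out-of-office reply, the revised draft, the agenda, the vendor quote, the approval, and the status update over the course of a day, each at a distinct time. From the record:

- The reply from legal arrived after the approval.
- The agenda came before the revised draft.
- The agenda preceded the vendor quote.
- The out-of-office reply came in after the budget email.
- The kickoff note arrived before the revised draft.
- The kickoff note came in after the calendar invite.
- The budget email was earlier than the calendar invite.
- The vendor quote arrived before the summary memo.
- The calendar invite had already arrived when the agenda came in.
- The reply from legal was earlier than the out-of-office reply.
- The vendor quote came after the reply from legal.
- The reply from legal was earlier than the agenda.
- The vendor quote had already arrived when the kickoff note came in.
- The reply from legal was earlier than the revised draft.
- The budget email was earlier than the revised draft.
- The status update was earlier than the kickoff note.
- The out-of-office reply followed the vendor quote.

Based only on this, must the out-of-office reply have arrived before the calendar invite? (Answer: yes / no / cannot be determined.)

Tracing the constraints gives the calendar invite → the agenda → the vendor quote → the out-of-office reply, so the calendar invite must come before the out-of-office reply.
That means the out-of-office reply cannot be before the calendar invite.

no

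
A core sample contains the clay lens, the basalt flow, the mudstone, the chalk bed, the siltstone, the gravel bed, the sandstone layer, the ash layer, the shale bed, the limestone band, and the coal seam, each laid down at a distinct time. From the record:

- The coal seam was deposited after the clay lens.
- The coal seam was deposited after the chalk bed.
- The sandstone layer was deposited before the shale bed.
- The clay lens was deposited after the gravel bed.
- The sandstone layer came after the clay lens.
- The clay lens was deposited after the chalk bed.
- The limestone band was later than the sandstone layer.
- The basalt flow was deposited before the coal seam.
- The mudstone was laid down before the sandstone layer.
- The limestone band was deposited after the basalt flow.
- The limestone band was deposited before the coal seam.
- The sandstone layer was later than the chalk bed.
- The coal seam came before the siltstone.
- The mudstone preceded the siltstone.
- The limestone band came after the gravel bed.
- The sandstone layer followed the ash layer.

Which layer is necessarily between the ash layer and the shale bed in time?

Tracing the constraints gives the ash layer → the sandstone layer → the shale bed, so the sandstone layer sits after the ash layer and before the shale bed.
No other layer is forced both after the ash layer and before the shale bed.

the sandstone layer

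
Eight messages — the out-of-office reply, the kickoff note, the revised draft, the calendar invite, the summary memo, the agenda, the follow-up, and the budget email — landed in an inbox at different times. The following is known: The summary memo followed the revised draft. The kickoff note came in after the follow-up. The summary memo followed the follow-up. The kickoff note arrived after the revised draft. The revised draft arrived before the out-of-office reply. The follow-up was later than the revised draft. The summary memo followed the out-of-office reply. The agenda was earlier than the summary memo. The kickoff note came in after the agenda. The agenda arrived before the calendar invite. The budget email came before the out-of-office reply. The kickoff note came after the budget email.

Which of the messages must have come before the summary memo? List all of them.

Directly stated before the summary memo: the agenda, the follow-up, the out-of-office reply, and the revised draft.
The budget email reaches the summary memo via the budget email → the out-of-office reply → the summary memo.
No chain forces the calendar invite (or any of the others) ahead of the summary memo.

the agenda, the budget email, the follow-up, the out-of-office reply, the revised draft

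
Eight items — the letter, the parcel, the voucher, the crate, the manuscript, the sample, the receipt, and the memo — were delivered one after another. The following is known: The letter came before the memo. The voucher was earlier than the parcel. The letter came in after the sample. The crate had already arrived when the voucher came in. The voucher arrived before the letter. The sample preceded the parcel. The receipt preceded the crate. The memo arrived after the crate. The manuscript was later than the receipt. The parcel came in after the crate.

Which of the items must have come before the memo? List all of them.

the crate, the letter, the receipt, the sample, the voucher

Directly stated before the memo: the crate and the letter.
The receipt reaches the memo via the receipt → the crate → the memo.
The sample reaches the memo via the sample → the letter → the memo.
The voucher reaches the memo via the voucher → the letter → the memo.
No chain forces the manuscript (or any of the others) ahead of the memo.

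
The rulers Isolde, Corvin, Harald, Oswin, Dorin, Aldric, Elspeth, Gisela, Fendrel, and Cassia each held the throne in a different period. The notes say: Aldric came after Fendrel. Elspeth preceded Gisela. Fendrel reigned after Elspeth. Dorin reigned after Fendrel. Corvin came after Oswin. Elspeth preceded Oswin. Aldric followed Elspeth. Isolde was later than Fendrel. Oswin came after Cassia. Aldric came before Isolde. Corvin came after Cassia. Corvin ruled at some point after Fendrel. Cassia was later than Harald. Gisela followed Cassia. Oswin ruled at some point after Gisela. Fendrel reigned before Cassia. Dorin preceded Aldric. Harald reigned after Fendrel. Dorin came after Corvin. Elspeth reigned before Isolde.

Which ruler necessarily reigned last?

Isolde

Every other ruler has a chain of constraints placing them before Isolde, so Isolde is last.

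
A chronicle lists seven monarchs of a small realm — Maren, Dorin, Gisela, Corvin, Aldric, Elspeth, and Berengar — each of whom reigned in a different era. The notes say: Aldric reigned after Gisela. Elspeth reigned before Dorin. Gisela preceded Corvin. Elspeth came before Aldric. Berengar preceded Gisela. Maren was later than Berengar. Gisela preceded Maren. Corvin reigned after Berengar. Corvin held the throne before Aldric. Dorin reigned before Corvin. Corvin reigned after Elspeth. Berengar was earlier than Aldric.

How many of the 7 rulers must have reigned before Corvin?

4

Directly stated before Corvin: Berengar, Dorin, Elspeth, and Gisela.
That's Berengar, Dorin, Elspeth, and Gisela — 4 in all.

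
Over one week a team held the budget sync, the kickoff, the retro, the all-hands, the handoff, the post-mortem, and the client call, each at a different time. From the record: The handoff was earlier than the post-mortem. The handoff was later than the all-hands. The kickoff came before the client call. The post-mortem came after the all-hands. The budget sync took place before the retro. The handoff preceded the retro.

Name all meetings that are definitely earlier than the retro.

Directly stated before the retro: the budget sync and the handoff.
The all-hands reaches the retro via the all-hands → the handoff → the retro.
No chain forces the post-mortem (or any of the others) ahead of the retro.

the all-hands, the budget sync, the handoff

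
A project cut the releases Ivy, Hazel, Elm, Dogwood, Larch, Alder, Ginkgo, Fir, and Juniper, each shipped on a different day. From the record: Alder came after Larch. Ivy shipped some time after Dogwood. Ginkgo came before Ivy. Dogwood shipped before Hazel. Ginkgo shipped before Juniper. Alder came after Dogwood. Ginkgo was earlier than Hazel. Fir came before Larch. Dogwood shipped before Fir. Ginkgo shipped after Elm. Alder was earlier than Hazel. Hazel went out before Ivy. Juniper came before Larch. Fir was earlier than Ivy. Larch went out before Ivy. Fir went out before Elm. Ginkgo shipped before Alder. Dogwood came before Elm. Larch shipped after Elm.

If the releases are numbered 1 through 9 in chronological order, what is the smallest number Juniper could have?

Dogwood, Elm, Fir, and Ginkgo must all come before Juniper — 4 forced predecessors.
Nothing else is forced ahead of Juniper, so its earliest slot is position 4 + 1 = 5.

5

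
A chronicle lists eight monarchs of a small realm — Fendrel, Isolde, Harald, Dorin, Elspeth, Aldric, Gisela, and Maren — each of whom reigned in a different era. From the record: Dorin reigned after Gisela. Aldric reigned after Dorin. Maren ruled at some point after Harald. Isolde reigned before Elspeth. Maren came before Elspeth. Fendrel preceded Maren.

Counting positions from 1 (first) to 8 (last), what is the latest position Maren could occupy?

Maren must come before Elspeth — 1 ruler forced after them.
Everything else can be placed before Maren in some valid order, so Maren can sit as late as position 8 − 1 = 7.

7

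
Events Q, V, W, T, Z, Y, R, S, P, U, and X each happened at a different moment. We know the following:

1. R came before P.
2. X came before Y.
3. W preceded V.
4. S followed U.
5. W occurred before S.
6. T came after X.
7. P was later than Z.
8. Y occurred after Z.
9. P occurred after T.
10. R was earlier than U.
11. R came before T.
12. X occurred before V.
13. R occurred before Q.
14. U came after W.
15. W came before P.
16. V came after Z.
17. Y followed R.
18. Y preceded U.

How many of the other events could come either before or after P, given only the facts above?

Forced before P: R, T, W, X, and Z.
That leaves Q, S, U, V, and Y with no forced order relative to P — 5.

5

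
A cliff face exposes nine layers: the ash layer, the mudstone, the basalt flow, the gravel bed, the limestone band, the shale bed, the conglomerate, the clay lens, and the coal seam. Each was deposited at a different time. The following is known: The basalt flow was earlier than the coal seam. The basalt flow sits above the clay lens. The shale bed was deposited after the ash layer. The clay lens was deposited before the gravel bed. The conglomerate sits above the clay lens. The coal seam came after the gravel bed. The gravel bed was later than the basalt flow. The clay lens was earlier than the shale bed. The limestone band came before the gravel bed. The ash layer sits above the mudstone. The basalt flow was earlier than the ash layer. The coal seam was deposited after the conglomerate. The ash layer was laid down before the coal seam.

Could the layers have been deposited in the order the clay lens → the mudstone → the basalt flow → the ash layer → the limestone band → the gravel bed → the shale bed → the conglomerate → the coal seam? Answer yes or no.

yes

Check each stated constraint against the proposed order — e.g. the basalt flow is ahead of the coal seam; the clay lens is ahead of the conglomerate. Every pair is in the required order; nothing is violated.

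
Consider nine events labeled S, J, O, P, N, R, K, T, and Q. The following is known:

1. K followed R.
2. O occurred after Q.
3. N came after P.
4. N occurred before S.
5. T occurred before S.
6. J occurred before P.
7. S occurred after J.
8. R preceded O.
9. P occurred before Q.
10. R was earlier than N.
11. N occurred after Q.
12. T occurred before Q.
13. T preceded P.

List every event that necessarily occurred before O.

Directly stated before O: Q and R.
J reaches O via J → P → Q → O.
P reaches O via P → Q → O.
T reaches O via T → Q → O.

J, P, Q, R, T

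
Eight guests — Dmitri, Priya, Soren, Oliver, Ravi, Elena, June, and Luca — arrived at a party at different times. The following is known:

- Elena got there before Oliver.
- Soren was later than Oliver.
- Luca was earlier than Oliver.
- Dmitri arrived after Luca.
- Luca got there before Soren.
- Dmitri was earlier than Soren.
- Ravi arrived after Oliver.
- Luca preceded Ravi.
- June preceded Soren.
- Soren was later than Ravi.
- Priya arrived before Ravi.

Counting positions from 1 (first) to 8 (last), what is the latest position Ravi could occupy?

7

Ravi must come before Soren — 1 guest forced after them.
Everything else can be placed before Ravi in some valid order, so Ravi can sit as late as position 8 − 1 = 7.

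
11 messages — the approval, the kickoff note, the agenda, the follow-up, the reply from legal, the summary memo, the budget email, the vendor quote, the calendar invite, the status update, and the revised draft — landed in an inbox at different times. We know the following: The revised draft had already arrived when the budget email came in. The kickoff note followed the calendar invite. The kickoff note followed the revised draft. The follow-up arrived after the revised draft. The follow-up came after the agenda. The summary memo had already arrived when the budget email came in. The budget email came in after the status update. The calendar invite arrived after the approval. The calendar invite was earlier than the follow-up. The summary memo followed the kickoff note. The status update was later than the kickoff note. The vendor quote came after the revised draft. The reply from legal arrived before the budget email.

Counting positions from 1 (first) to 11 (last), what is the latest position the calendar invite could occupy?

The calendar invite must come before the budget email, the follow-up, the kickoff note, the status update, and the summary memo — 5 messages forced after it.
Everything else can be placed before the calendar invite in some valid order, so the calendar invite can sit as late as position 11 − 5 = 6.

6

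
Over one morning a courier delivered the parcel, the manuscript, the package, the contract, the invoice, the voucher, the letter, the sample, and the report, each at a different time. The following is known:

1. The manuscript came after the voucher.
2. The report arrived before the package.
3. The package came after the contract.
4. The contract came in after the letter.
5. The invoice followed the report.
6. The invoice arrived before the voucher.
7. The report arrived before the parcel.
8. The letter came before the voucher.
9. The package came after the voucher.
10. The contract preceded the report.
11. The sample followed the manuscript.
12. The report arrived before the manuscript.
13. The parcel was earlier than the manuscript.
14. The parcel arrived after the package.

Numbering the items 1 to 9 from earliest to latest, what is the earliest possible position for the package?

The contract, the invoice, the letter, the report, and the voucher must all come before the package — 5 forced predecessors.
Nothing else is forced ahead of the package, so its earliest slot is position 5 + 1 = 6.

6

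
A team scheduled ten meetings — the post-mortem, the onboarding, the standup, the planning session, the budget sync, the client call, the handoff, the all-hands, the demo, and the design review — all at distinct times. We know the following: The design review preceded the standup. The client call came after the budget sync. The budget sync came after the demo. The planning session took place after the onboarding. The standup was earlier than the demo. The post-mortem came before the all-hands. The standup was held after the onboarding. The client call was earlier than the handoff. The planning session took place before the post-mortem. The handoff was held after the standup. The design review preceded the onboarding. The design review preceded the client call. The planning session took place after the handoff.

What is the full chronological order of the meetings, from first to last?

the design review, the onboarding, the standup, the demo, the budget sync, the client call, the handoff, the planning session, the post-mortem, the all-hands

The constraints fix every adjacent pair, so only one ordering works:
the design review → the onboarding → the standup → the demo → the budget sync → the client call → the handoff → the planning session → the post-mortem → the all-hands.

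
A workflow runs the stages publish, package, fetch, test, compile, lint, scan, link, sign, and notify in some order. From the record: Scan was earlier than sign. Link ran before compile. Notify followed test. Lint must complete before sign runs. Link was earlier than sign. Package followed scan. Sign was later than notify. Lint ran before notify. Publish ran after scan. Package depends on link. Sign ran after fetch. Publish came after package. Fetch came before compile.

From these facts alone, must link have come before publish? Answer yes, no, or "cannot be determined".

Chain the constraints: link → package → publish. Each link is directly stated, so link comes before publish.

yes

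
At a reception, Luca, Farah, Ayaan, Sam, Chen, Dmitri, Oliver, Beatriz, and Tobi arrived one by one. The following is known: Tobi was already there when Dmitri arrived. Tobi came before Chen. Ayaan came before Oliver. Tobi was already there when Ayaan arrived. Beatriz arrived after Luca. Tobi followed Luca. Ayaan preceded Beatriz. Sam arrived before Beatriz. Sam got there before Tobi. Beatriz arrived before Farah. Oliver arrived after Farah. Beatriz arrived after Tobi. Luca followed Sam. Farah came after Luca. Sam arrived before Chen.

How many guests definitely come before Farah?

5

Directly stated before Farah: Beatriz and Luca.
Ayaan reaches Farah via Ayaan → Beatriz → Farah.
Sam reaches Farah via Sam → Beatriz → Farah.
Tobi reaches Farah via Tobi → Beatriz → Farah.
That's Ayaan, Beatriz, Luca, Sam, and Tobi — 5 in all.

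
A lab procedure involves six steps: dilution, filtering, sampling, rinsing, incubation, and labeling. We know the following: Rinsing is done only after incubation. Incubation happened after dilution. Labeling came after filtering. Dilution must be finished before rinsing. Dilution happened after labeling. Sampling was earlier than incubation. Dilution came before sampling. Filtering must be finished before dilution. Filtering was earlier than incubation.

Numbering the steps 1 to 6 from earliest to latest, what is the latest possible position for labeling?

Labeling must come before dilution, incubation, rinsing, and sampling — 4 steps forced after it.
Everything else can be placed before labeling in some valid order, so labeling can sit as late as position 6 − 4 = 2.

2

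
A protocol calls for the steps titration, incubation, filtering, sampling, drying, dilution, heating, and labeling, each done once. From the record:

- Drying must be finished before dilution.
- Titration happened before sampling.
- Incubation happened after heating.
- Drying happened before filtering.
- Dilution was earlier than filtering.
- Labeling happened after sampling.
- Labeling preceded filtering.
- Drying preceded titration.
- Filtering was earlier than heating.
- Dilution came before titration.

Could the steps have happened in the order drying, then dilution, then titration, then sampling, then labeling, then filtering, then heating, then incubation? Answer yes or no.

Check each stated constraint against the proposed order — e.g. dilution is ahead of filtering; drying is ahead of filtering. Every pair is in the required order; nothing is violated.

yes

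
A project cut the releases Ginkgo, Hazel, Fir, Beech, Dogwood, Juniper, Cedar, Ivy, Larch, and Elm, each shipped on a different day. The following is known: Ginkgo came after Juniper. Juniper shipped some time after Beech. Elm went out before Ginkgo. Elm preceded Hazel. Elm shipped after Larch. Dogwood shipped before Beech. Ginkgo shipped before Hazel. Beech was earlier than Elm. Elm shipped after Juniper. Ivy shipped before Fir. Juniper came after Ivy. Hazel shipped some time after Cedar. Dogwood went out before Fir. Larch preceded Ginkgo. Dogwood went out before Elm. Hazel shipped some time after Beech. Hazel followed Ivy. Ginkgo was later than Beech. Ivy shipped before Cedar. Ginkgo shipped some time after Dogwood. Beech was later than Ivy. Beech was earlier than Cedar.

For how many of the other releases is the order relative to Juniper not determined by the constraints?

Forced before Juniper: Beech, Dogwood, and Ivy; forced after Juniper: Elm, Ginkgo, and Hazel.
That leaves Cedar, Fir, and Larch with no forced order relative to Juniper — 3.

3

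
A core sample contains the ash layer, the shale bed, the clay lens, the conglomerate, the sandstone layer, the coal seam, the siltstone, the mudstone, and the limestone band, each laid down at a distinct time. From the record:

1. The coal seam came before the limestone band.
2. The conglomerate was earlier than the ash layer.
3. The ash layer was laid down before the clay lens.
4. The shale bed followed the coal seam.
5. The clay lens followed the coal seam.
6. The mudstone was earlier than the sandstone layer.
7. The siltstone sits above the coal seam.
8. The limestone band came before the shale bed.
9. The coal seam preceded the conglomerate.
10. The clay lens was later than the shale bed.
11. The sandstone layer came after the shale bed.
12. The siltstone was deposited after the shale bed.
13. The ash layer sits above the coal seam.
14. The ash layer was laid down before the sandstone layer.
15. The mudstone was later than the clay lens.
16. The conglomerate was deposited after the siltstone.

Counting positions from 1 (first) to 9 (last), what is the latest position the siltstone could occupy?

The siltstone must come before the ash layer, the clay lens, the conglomerate, the mudstone, and the sandstone layer — 5 layers forced after it.
Everything else can be placed before the siltstone in some valid order, so the siltstone can sit as late as position 9 − 5 = 4.

4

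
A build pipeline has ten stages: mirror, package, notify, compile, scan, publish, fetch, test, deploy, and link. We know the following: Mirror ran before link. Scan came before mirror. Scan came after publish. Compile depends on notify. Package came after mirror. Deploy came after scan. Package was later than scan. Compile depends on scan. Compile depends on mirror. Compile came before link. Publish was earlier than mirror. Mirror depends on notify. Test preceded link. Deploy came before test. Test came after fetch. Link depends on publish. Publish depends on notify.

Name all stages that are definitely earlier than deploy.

Directly stated before deploy: scan.
Notify reaches deploy via notify → publish → scan → deploy.
Publish reaches deploy via publish → scan → deploy.

notify, publish, scan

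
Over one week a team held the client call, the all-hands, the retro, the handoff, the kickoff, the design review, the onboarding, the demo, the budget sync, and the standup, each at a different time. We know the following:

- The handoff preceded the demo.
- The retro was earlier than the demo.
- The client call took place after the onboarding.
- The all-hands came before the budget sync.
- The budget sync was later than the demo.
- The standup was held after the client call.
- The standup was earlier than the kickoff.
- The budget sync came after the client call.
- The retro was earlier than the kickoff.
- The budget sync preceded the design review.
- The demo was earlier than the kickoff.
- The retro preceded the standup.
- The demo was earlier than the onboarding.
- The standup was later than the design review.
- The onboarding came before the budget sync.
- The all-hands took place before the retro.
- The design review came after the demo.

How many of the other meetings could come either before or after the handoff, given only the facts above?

2

Forced after the handoff: the budget sync, the client call, the demo, the design review, the kickoff, the onboarding, and the standup.
That leaves the all-hands and the retro with no forced order relative to the handoff — 2.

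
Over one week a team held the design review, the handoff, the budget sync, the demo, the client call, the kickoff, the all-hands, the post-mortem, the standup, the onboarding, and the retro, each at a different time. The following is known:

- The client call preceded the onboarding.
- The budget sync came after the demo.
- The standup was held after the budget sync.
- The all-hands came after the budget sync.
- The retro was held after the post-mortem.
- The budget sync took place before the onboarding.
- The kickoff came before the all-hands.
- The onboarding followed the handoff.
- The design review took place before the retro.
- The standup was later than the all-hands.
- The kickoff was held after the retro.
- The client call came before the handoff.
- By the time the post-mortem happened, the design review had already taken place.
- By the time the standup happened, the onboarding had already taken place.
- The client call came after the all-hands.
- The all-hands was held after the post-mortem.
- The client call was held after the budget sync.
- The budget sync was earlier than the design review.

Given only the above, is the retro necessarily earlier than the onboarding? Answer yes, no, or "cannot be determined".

Chain the constraints: the retro → the kickoff → the all-hands → the client call → the onboarding. Each link is directly stated, so the retro comes before the onboarding.

yes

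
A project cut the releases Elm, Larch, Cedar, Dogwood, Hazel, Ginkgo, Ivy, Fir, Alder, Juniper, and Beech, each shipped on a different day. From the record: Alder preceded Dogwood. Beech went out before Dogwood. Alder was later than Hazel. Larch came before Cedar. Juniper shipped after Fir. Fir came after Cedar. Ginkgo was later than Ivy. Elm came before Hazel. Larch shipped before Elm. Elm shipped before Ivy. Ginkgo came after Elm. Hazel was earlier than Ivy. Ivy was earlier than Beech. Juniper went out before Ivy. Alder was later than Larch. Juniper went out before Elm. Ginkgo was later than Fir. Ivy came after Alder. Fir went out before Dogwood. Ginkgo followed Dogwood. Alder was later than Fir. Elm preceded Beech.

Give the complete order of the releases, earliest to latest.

Larch, Cedar, Fir, Juniper, Elm, Hazel, Alder, Ivy, Beech, Dogwood, Ginkgo

The constraints fix every adjacent pair, so only one ordering works:
Larch → Cedar → Fir → Juniper → Elm → Hazel → Alder → Ivy → Beech → Dogwood → Ginkgo.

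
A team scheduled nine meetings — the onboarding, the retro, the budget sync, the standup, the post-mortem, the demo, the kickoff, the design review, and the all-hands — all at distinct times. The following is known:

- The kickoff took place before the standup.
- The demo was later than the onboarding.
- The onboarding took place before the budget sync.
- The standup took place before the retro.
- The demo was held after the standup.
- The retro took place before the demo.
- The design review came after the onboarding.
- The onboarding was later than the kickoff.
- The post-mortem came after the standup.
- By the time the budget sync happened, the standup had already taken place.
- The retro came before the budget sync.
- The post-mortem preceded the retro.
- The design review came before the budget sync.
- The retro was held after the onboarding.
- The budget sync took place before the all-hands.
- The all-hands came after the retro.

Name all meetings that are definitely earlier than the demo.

Directly stated before the demo: the onboarding, the retro, and the standup.
The kickoff reaches the demo via the kickoff → the standup → the demo.
The post-mortem reaches the demo via the post-mortem → the retro → the demo.

the kickoff, the onboarding, the post-mortem, the retro, the standup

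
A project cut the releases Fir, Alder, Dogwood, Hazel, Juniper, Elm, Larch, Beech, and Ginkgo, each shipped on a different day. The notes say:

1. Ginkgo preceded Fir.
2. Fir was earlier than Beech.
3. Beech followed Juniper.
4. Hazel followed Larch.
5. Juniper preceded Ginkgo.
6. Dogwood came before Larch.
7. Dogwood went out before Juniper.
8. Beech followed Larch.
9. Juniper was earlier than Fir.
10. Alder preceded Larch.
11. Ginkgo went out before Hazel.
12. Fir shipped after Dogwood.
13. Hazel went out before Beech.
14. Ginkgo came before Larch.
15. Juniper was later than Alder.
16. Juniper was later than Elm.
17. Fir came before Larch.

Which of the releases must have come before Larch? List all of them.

Directly stated before Larch: Alder, Dogwood, Fir, and Ginkgo.
Elm reaches Larch via Elm → Juniper → Ginkgo → Larch.
Juniper reaches Larch via Juniper → Ginkgo → Larch.
No chain forces Hazel (or any of the others) ahead of Larch.

Alder, Dogwood, Elm, Fir, Ginkgo, Juniper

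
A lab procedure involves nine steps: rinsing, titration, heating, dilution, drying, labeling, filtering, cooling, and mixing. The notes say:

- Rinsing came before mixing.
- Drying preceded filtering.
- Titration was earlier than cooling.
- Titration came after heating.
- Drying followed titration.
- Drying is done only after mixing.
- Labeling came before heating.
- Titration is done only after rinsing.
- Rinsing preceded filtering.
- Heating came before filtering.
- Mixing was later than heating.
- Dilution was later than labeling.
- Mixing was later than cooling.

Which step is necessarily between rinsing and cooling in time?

titration

Tracing the constraints gives rinsing → titration → cooling, so titration sits after rinsing and before cooling.
No other step is forced both after rinsing and before cooling.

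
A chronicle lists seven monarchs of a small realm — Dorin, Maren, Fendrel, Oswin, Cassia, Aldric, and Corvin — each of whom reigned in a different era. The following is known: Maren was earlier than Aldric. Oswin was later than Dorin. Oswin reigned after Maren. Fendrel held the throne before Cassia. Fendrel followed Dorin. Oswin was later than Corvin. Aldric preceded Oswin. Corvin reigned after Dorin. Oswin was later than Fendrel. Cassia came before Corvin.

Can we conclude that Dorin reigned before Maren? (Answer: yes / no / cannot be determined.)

No chain of stated constraints runs from Dorin to Maren, and none runs from Maren to Dorin either.
So the relative order of Dorin and Maren is not fixed by the given facts.

cannot be determined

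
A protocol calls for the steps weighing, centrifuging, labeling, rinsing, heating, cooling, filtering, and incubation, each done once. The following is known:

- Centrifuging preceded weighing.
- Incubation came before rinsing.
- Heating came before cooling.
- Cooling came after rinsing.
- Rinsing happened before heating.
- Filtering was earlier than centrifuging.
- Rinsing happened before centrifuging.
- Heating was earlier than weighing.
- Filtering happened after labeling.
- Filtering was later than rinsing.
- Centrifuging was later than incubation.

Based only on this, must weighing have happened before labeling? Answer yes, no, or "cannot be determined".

Tracing the constraints gives labeling → filtering → centrifuging → weighing, so labeling must come before weighing.
That means weighing cannot be before labeling.

no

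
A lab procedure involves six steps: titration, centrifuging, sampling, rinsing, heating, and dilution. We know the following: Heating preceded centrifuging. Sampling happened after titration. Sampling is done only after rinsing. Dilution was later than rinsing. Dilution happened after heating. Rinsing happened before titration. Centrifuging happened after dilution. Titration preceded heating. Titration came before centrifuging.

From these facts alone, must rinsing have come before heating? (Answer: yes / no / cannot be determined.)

yes

Chain the constraints: rinsing → titration → heating. Each link is directly stated, so rinsing comes before heating.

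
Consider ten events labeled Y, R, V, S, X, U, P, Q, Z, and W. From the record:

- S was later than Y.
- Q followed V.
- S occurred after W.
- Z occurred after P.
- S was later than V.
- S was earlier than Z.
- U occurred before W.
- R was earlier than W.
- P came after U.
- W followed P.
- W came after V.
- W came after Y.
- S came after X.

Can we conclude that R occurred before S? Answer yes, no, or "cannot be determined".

yes

Chain the constraints: R → W → S. Each link is directly stated, so R comes before S.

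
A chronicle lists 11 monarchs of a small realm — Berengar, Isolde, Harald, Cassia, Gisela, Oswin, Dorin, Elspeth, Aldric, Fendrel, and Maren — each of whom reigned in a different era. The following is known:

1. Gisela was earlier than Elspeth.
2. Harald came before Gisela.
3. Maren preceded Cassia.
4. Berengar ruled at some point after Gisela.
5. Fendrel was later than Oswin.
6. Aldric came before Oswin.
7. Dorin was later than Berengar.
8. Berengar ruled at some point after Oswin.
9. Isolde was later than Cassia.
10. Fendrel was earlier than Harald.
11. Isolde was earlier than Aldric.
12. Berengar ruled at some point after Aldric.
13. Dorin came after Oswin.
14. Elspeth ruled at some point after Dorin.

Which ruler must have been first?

Maren has a chain of constraints placing them before every other ruler, so Maren must be first.

Maren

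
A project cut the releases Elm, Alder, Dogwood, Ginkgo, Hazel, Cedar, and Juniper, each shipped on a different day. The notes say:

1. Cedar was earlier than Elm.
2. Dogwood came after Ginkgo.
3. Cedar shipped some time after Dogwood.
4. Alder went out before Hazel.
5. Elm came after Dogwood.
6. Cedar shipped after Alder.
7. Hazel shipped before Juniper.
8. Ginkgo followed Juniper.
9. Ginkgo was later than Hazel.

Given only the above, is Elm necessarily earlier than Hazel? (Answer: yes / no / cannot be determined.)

Tracing the constraints gives Hazel → Ginkgo → Dogwood → Elm, so Hazel must come before Elm.
That means Elm cannot be before Hazel.

no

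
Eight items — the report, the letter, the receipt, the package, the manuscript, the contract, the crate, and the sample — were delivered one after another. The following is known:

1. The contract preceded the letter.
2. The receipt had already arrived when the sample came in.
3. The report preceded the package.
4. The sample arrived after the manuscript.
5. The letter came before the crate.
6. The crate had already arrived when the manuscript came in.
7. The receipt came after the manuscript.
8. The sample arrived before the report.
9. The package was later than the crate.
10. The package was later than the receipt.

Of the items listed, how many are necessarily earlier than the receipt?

Directly stated before the receipt: the manuscript.
The contract reaches the receipt via the contract → the letter → the crate → the manuscript → the receipt.
The crate reaches the receipt via the crate → the manuscript → the receipt.
The letter reaches the receipt via the letter → the crate → the manuscript → the receipt.
No chain forces the package (or any of the others) ahead of the receipt.
That's the contract, the crate, the letter, and the manuscript — 4 in all.

4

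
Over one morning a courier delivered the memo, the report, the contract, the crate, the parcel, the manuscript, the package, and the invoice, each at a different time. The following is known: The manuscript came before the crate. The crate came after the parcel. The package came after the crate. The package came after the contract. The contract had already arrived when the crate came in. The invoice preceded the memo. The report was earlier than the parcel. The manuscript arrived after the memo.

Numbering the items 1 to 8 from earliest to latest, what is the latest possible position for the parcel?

6

The parcel must come before the crate and the package — 2 items forced after it.
Everything else can be placed before the parcel in some valid order, so the parcel can sit as late as position 8 − 2 = 6.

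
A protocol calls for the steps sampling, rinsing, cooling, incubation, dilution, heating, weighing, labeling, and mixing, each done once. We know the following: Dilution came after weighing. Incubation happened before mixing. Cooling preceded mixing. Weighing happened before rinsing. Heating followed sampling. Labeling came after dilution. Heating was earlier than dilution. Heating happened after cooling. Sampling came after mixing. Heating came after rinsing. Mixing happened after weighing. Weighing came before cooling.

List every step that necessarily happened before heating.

cooling, incubation, mixing, rinsing, sampling, weighing

Directly stated before heating: cooling, rinsing, and sampling.
Incubation reaches heating via incubation → mixing → sampling → heating.
Mixing reaches heating via mixing → sampling → heating.
Weighing reaches heating via weighing → cooling → heating.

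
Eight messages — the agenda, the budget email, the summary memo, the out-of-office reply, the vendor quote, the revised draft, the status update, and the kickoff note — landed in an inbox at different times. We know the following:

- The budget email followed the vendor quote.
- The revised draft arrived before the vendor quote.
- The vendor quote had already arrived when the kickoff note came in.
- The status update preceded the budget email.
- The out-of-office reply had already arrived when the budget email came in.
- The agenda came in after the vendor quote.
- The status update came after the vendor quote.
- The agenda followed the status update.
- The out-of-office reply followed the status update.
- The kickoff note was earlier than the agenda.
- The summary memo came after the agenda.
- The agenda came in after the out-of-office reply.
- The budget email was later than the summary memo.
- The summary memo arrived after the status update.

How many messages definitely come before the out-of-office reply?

Directly stated before the out-of-office reply: the status update.
The revised draft reaches the out-of-office reply via the revised draft → the vendor quote → the status update → the out-of-office reply.
The vendor quote reaches the out-of-office reply via the vendor quote → the status update → the out-of-office reply.
That's the revised draft, the status update, and the vendor quote — 3 in all.

3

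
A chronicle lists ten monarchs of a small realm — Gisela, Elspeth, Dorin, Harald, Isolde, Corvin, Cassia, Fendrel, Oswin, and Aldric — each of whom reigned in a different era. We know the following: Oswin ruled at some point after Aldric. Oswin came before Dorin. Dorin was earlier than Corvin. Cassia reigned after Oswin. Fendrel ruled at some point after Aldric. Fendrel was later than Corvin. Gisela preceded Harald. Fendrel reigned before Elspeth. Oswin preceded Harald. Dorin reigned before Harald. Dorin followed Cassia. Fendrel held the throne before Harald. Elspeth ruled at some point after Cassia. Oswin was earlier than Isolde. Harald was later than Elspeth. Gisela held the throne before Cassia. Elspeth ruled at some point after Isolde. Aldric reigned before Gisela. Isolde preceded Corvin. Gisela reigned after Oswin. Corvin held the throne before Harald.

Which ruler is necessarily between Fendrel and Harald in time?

Tracing the constraints gives Fendrel → Elspeth → Harald, so Elspeth sits after Fendrel and before Harald.
No other ruler is forced both after Fendrel and before Harald.

Elspeth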